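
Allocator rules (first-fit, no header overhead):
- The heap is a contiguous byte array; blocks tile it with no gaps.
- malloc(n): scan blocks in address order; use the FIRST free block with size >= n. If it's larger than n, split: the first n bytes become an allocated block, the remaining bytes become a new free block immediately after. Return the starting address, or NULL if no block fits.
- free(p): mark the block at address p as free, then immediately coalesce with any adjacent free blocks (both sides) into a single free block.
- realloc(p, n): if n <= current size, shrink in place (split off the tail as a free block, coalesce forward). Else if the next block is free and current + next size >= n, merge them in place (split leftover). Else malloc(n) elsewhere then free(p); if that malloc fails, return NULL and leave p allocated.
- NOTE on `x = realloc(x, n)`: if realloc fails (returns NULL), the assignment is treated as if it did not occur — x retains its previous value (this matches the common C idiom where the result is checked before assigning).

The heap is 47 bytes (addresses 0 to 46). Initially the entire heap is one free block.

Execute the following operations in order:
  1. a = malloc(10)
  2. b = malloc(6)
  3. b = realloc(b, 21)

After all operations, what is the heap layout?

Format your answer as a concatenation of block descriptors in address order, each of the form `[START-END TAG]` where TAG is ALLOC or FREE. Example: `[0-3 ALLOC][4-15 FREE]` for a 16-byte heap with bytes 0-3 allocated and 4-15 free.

Op 1: a = malloc(10) -> a = 0; heap: [0-9 ALLOC][10-46 FREE]
Op 2: b = malloc(6) -> b = 10; heap: [0-9 ALLOC][10-15 ALLOC][16-46 FREE]
Op 3: b = realloc(b, 21) -> b = 10; heap: [0-9 ALLOC][10-30 ALLOC][31-46 FREE]

Answer: [0-9 ALLOC][10-30 ALLOC][31-46 FREE]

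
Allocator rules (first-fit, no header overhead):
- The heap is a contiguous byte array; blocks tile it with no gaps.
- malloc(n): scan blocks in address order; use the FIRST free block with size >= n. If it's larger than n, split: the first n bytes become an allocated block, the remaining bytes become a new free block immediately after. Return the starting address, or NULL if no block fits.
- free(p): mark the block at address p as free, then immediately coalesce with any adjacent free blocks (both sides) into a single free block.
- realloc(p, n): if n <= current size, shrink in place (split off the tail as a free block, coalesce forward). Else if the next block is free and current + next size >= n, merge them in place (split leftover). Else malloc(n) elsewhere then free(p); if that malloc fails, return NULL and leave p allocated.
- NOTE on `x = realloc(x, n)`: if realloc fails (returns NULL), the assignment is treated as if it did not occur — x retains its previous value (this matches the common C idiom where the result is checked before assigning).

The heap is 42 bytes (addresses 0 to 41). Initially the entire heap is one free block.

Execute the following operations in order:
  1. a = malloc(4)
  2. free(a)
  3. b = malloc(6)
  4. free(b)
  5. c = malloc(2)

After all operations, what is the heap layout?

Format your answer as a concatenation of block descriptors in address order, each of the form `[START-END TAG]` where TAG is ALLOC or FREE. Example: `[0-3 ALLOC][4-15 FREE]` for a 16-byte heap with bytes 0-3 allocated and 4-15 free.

Answer: [0-1 ALLOC][2-41 FREE]

Derivation:
Op 1: a = malloc(4) -> a = 0; heap: [0-3 ALLOC][4-41 FREE]
Op 2: free(a) -> (freed a); heap: [0-41 FREE]
Op 3: b = malloc(6) -> b = 0; heap: [0-5 ALLOC][6-41 FREE]
Op 4: free(b) -> (freed b); heap: [0-41 FREE]
Op 5: c = malloc(2) -> c = 0; heap: [0-1 ALLOC][2-41 FREE]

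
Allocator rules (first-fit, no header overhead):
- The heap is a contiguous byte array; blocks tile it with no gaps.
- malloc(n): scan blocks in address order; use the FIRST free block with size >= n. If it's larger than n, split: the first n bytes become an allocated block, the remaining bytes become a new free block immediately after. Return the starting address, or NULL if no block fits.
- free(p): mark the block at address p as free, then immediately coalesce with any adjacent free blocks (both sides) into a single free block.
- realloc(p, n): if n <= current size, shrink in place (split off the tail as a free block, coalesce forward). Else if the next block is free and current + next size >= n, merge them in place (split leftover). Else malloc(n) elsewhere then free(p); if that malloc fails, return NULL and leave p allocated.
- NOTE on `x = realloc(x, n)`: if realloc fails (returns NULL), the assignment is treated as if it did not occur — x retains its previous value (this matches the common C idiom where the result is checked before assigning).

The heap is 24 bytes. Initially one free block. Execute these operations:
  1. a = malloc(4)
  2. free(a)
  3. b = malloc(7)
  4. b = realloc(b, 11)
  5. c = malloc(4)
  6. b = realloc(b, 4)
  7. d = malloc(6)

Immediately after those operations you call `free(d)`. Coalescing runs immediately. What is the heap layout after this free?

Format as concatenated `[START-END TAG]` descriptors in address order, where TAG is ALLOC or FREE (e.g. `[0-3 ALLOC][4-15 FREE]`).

Op 1: a = malloc(4) -> a = 0; heap: [0-3 ALLOC][4-23 FREE]
Op 2: free(a) -> (freed a); heap: [0-23 FREE]
Op 3: b = malloc(7) -> b = 0; heap: [0-6 ALLOC][7-23 FREE]
Op 4: b = realloc(b, 11) -> b = 0; heap: [0-10 ALLOC][11-23 FREE]
Op 5: c = malloc(4) -> c = 11; heap: [0-10 ALLOC][11-14 ALLOC][15-23 FREE]
Op 6: b = realloc(b, 4) -> b = 0; heap: [0-3 ALLOC][4-10 FREE][11-14 ALLOC][15-23 FREE]
Op 7: d = malloc(6) -> d = 4; heap: [0-3 ALLOC][4-9 ALLOC][10-10 FREE][11-14 ALLOC][15-23 FREE]
free(d): d = 4 -> block [4-9 ALLOC]; mark free, coalesce with adjacent free neighbors -> [0-3 ALLOC][4-10 FREE][11-14 ALLOC][15-23 FREE]

Answer: [0-3 ALLOC][4-10 FREE][11-14 ALLOC][15-23 FREE]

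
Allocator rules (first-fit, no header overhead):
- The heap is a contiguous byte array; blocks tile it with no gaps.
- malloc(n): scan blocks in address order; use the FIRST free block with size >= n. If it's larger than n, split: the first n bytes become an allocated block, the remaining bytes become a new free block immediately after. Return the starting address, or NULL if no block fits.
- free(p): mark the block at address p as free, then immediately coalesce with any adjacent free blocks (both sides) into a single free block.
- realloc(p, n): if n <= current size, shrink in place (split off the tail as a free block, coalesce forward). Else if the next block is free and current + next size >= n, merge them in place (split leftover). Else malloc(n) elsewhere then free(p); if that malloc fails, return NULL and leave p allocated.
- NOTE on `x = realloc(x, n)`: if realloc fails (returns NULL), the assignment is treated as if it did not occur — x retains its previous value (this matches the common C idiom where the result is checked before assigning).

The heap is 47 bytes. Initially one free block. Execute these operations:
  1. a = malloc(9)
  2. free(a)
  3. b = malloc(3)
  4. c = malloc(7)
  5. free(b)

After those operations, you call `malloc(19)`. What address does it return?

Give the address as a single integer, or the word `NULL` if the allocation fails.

Op 1: a = malloc(9) -> a = 0; heap: [0-8 ALLOC][9-46 FREE]
Op 2: free(a) -> (freed a); heap: [0-46 FREE]
Op 3: b = malloc(3) -> b = 0; heap: [0-2 ALLOC][3-46 FREE]
Op 4: c = malloc(7) -> c = 3; heap: [0-2 ALLOC][3-9 ALLOC][10-46 FREE]
Op 5: free(b) -> (freed b); heap: [0-2 FREE][3-9 ALLOC][10-46 FREE]
malloc(19): first-fit scan over [0-2 FREE][3-9 ALLOC][10-46 FREE] -> 10

Answer: 10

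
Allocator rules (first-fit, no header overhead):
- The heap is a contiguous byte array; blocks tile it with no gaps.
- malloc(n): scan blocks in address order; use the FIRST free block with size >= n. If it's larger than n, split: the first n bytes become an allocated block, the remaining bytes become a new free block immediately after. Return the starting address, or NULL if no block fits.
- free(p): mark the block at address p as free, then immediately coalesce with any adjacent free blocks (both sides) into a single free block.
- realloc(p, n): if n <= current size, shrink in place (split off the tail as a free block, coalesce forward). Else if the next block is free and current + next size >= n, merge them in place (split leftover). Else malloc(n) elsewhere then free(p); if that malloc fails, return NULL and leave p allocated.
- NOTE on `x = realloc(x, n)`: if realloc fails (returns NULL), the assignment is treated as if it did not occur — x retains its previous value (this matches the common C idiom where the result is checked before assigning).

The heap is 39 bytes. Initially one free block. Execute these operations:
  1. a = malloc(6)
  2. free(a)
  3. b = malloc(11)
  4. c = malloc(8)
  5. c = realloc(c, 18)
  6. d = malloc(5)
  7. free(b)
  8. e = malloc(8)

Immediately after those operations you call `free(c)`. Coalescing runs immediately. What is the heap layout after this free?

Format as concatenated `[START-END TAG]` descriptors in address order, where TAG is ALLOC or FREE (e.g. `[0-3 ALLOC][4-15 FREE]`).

Op 1: a = malloc(6) -> a = 0; heap: [0-5 ALLOC][6-38 FREE]
Op 2: free(a) -> (freed a); heap: [0-38 FREE]
Op 3: b = malloc(11) -> b = 0; heap: [0-10 ALLOC][11-38 FREE]
Op 4: c = malloc(8) -> c = 11; heap: [0-10 ALLOC][11-18 ALLOC][19-38 FREE]
Op 5: c = realloc(c, 18) -> c = 11; heap: [0-10 ALLOC][11-28 ALLOC][29-38 FREE]
Op 6: d = malloc(5) -> d = 29; heap: [0-10 ALLOC][11-28 ALLOC][29-33 ALLOC][34-38 FREE]
Op 7: free(b) -> (freed b); heap: [0-10 FREE][11-28 ALLOC][29-33 ALLOC][34-38 FREE]
Op 8: e = malloc(8) -> e = 0; heap: [0-7 ALLOC][8-10 FREE][11-28 ALLOC][29-33 ALLOC][34-38 FREE]
free(c): c = 11 -> block [11-28 ALLOC]; mark free, coalesce with adjacent free neighbors -> [0-7 ALLOC][8-28 FREE][29-33 ALLOC][34-38 FREE]

Answer: [0-7 ALLOC][8-28 FREE][29-33 ALLOC][34-38 FREE]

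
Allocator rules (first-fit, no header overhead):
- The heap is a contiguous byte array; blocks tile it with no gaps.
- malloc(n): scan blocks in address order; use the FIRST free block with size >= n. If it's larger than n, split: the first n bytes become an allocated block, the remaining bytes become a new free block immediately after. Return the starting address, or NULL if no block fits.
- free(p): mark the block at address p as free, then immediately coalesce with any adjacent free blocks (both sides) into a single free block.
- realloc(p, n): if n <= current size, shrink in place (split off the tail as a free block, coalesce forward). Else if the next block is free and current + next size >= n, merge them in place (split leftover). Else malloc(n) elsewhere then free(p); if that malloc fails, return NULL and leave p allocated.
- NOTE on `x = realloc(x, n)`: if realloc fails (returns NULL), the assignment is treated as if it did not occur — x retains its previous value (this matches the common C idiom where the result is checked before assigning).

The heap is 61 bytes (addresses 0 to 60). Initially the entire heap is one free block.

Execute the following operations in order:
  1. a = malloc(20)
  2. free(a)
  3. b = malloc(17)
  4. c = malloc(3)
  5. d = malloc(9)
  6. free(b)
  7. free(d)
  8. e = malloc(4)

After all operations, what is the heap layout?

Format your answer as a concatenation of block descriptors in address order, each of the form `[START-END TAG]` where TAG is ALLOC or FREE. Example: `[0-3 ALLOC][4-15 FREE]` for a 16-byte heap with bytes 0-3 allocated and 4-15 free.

Op 1: a = malloc(20) -> a = 0; heap: [0-19 ALLOC][20-60 FREE]
Op 2: free(a) -> (freed a); heap: [0-60 FREE]
Op 3: b = malloc(17) -> b = 0; heap: [0-16 ALLOC][17-60 FREE]
Op 4: c = malloc(3) -> c = 17; heap: [0-16 ALLOC][17-19 ALLOC][20-60 FREE]
Op 5: d = malloc(9) -> d = 20; heap: [0-16 ALLOC][17-19 ALLOC][20-28 ALLOC][29-60 FREE]
Op 6: free(b) -> (freed b); heap: [0-16 FREE][17-19 ALLOC][20-28 ALLOC][29-60 FREE]
Op 7: free(d) -> (freed d); heap: [0-16 FREE][17-19 ALLOC][20-60 FREE]
Op 8: e = malloc(4) -> e = 0; heap: [0-3 ALLOC][4-16 FREE][17-19 ALLOC][20-60 FREE]

Answer: [0-3 ALLOC][4-16 FREE][17-19 ALLOC][20-60 FREE]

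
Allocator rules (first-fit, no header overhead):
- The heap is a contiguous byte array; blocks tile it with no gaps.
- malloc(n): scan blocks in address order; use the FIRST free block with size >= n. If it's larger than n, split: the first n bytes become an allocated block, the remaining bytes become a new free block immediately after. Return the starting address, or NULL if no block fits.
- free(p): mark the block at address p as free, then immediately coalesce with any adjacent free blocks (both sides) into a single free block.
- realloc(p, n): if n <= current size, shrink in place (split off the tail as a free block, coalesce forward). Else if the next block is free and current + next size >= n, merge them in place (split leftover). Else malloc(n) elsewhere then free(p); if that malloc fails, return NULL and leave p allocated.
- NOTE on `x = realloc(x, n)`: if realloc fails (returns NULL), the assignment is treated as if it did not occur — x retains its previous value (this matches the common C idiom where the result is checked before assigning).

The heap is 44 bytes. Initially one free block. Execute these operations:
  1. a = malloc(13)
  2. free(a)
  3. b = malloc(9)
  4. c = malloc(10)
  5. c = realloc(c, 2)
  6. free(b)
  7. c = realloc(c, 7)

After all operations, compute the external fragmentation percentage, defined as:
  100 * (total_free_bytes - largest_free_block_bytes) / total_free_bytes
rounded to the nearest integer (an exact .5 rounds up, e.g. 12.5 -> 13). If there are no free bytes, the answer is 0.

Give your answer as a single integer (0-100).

Op 1: a = malloc(13) -> a = 0; heap: [0-12 ALLOC][13-43 FREE]
Op 2: free(a) -> (freed a); heap: [0-43 FREE]
Op 3: b = malloc(9) -> b = 0; heap: [0-8 ALLOC][9-43 FREE]
Op 4: c = malloc(10) -> c = 9; heap: [0-8 ALLOC][9-18 ALLOC][19-43 FREE]
Op 5: c = realloc(c, 2) -> c = 9; heap: [0-8 ALLOC][9-10 ALLOC][11-43 FREE]
Op 6: free(b) -> (freed b); heap: [0-8 FREE][9-10 ALLOC][11-43 FREE]
Op 7: c = realloc(c, 7) -> c = 9; heap: [0-8 FREE][9-15 ALLOC][16-43 FREE]
Free blocks: [9 28] total_free=37 largest=28 -> 100*(37-28)/37 = 900/37 ≈ 24.324 -> rounds to 24

Answer: 24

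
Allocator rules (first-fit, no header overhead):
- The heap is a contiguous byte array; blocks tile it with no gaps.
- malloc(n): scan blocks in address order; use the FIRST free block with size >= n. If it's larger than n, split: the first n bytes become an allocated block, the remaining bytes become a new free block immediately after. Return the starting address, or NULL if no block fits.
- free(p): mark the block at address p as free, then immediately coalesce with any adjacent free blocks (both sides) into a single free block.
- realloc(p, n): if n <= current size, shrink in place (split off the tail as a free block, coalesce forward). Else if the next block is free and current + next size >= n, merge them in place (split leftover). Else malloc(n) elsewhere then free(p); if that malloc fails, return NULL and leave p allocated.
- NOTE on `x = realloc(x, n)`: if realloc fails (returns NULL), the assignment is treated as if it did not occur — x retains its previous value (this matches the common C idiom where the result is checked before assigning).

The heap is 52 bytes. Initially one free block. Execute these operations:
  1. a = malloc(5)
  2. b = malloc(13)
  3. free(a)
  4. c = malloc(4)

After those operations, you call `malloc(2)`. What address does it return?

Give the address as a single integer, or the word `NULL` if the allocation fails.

Answer: 18

Derivation:
Op 1: a = malloc(5) -> a = 0; heap: [0-4 ALLOC][5-51 FREE]
Op 2: b = malloc(13) -> b = 5; heap: [0-4 ALLOC][5-17 ALLOC][18-51 FREE]
Op 3: free(a) -> (freed a); heap: [0-4 FREE][5-17 ALLOC][18-51 FREE]
Op 4: c = malloc(4) -> c = 0; heap: [0-3 ALLOC][4-4 FREE][5-17 ALLOC][18-51 FREE]
malloc(2): first-fit scan over [0-3 ALLOC][4-4 FREE][5-17 ALLOC][18-51 FREE] -> 18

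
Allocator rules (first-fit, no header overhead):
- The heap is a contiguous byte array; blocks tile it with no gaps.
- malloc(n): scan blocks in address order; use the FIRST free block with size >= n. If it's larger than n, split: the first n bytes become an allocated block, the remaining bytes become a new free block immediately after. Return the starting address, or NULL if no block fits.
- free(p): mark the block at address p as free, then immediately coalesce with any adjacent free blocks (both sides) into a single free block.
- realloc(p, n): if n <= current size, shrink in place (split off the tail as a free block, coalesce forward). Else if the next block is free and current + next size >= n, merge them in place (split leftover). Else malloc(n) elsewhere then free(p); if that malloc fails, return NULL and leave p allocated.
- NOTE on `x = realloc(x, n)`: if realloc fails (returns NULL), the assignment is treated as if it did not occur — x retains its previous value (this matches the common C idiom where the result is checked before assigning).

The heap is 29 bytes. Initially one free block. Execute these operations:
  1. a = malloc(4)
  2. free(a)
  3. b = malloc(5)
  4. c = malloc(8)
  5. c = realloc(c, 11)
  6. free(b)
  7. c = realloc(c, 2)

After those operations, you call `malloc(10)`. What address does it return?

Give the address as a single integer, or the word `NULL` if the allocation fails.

Answer: 7

Derivation:
Op 1: a = malloc(4) -> a = 0; heap: [0-3 ALLOC][4-28 FREE]
Op 2: free(a) -> (freed a); heap: [0-28 FREE]
Op 3: b = malloc(5) -> b = 0; heap: [0-4 ALLOC][5-28 FREE]
Op 4: c = malloc(8) -> c = 5; heap: [0-4 ALLOC][5-12 ALLOC][13-28 FREE]
Op 5: c = realloc(c, 11) -> c = 5; heap: [0-4 ALLOC][5-15 ALLOC][16-28 FREE]
Op 6: free(b) -> (freed b); heap: [0-4 FREE][5-15 ALLOC][16-28 FREE]
Op 7: c = realloc(c, 2) -> c = 5; heap: [0-4 FREE][5-6 ALLOC][7-28 FREE]
malloc(10): first-fit scan over [0-4 FREE][5-6 ALLOC][7-28 FREE] -> 7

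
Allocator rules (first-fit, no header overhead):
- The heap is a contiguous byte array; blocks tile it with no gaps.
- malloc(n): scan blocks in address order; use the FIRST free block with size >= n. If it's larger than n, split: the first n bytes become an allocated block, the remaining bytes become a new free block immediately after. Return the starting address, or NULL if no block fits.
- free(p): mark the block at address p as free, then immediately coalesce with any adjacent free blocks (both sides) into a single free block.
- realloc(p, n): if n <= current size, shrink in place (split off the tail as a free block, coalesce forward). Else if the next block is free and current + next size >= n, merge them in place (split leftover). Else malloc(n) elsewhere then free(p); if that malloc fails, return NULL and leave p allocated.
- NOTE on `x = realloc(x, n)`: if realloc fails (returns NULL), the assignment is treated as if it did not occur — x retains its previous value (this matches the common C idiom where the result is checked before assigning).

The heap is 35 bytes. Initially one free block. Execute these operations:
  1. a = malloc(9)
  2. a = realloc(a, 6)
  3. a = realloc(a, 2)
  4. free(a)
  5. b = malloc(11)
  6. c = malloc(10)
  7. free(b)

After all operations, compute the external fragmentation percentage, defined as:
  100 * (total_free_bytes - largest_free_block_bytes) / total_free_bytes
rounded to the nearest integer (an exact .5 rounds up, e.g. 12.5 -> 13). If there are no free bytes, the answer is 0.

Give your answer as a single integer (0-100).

Answer: 44

Derivation:
Op 1: a = malloc(9) -> a = 0; heap: [0-8 ALLOC][9-34 FREE]
Op 2: a = realloc(a, 6) -> a = 0; heap: [0-5 ALLOC][6-34 FREE]
Op 3: a = realloc(a, 2) -> a = 0; heap: [0-1 ALLOC][2-34 FREE]
Op 4: free(a) -> (freed a); heap: [0-34 FREE]
Op 5: b = malloc(11) -> b = 0; heap: [0-10 ALLOC][11-34 FREE]
Op 6: c = malloc(10) -> c = 11; heap: [0-10 ALLOC][11-20 ALLOC][21-34 FREE]
Op 7: free(b) -> (freed b); heap: [0-10 FREE][11-20 ALLOC][21-34 FREE]
Free blocks: [11 14] total_free=25 largest=14 -> 100*(25-14)/25 = 1100/25 = 44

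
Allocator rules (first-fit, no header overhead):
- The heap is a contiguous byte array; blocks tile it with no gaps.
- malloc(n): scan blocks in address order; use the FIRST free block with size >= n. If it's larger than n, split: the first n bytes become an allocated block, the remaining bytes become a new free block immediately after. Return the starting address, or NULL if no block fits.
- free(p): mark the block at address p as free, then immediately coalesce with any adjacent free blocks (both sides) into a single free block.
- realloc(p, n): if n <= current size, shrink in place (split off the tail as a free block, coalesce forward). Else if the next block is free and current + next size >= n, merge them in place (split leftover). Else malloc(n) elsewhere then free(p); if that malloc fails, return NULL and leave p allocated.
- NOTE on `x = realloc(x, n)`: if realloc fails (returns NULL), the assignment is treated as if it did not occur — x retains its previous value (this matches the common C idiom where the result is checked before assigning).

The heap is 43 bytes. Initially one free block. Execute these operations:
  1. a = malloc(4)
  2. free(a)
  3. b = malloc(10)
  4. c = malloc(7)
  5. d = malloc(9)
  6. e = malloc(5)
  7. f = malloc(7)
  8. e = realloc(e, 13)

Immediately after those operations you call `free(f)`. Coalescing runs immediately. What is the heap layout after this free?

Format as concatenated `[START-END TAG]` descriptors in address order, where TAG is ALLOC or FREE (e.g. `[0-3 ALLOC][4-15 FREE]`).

Op 1: a = malloc(4) -> a = 0; heap: [0-3 ALLOC][4-42 FREE]
Op 2: free(a) -> (freed a); heap: [0-42 FREE]
Op 3: b = malloc(10) -> b = 0; heap: [0-9 ALLOC][10-42 FREE]
Op 4: c = malloc(7) -> c = 10; heap: [0-9 ALLOC][10-16 ALLOC][17-42 FREE]
Op 5: d = malloc(9) -> d = 17; heap: [0-9 ALLOC][10-16 ALLOC][17-25 ALLOC][26-42 FREE]
Op 6: e = malloc(5) -> e = 26; heap: [0-9 ALLOC][10-16 ALLOC][17-25 ALLOC][26-30 ALLOC][31-42 FREE]
Op 7: f = malloc(7) -> f = 31; heap: [0-9 ALLOC][10-16 ALLOC][17-25 ALLOC][26-30 ALLOC][31-37 ALLOC][38-42 FREE]
Op 8: e = realloc(e, 13) -> NULL (e unchanged); heap: [0-9 ALLOC][10-16 ALLOC][17-25 ALLOC][26-30 ALLOC][31-37 ALLOC][38-42 FREE]
free(f): f = 31 -> block [31-37 ALLOC]; mark free, coalesce with adjacent free neighbors -> [0-9 ALLOC][10-16 ALLOC][17-25 ALLOC][26-30 ALLOC][31-42 FREE]

Answer: [0-9 ALLOC][10-16 ALLOC][17-25 ALLOC][26-30 ALLOC][31-42 FREE]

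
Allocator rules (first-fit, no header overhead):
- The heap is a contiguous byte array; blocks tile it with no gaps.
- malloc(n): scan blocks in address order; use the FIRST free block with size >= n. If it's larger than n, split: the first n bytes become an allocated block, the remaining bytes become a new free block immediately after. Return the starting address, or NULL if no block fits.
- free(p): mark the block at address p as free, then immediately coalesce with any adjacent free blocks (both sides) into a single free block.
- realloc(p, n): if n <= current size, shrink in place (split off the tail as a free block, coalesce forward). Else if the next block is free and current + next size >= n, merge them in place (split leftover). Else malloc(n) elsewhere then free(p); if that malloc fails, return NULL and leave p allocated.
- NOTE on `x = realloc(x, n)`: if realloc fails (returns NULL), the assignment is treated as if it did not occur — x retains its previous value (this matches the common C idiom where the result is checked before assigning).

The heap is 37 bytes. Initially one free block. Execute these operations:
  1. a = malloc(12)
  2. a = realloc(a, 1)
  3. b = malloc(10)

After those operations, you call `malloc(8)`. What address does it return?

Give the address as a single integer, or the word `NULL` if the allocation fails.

Op 1: a = malloc(12) -> a = 0; heap: [0-11 ALLOC][12-36 FREE]
Op 2: a = realloc(a, 1) -> a = 0; heap: [0-0 ALLOC][1-36 FREE]
Op 3: b = malloc(10) -> b = 1; heap: [0-0 ALLOC][1-10 ALLOC][11-36 FREE]
malloc(8): first-fit scan over [0-0 ALLOC][1-10 ALLOC][11-36 FREE] -> 11

Answer: 11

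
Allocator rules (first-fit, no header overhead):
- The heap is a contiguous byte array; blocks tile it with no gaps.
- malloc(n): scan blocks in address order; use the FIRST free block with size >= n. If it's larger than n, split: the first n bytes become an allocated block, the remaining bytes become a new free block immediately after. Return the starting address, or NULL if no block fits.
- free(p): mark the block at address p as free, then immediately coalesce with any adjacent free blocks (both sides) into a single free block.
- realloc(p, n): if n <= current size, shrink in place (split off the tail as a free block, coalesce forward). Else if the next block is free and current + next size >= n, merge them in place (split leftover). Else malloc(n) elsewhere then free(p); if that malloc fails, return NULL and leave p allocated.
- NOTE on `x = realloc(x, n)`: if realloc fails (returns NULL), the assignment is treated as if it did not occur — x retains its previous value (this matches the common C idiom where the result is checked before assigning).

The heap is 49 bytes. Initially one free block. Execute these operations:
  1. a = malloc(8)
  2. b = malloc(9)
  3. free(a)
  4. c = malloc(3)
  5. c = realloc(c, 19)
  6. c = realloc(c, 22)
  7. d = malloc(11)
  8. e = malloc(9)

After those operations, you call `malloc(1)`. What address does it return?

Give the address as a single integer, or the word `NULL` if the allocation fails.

Answer: 0

Derivation:
Op 1: a = malloc(8) -> a = 0; heap: [0-7 ALLOC][8-48 FREE]
Op 2: b = malloc(9) -> b = 8; heap: [0-7 ALLOC][8-16 ALLOC][17-48 FREE]
Op 3: free(a) -> (freed a); heap: [0-7 FREE][8-16 ALLOC][17-48 FREE]
Op 4: c = malloc(3) -> c = 0; heap: [0-2 ALLOC][3-7 FREE][8-16 ALLOC][17-48 FREE]
Op 5: c = realloc(c, 19) -> c = 17; heap: [0-7 FREE][8-16 ALLOC][17-35 ALLOC][36-48 FREE]
Op 6: c = realloc(c, 22) -> c = 17; heap: [0-7 FREE][8-16 ALLOC][17-38 ALLOC][39-48 FREE]
Op 7: d = malloc(11) -> d = NULL; heap: [0-7 FREE][8-16 ALLOC][17-38 ALLOC][39-48 FREE]
Op 8: e = malloc(9) -> e = 39; heap: [0-7 FREE][8-16 ALLOC][17-38 ALLOC][39-47 ALLOC][48-48 FREE]
malloc(1): first-fit scan over [0-7 FREE][8-16 ALLOC][17-38 ALLOC][39-47 ALLOC][48-48 FREE] -> 0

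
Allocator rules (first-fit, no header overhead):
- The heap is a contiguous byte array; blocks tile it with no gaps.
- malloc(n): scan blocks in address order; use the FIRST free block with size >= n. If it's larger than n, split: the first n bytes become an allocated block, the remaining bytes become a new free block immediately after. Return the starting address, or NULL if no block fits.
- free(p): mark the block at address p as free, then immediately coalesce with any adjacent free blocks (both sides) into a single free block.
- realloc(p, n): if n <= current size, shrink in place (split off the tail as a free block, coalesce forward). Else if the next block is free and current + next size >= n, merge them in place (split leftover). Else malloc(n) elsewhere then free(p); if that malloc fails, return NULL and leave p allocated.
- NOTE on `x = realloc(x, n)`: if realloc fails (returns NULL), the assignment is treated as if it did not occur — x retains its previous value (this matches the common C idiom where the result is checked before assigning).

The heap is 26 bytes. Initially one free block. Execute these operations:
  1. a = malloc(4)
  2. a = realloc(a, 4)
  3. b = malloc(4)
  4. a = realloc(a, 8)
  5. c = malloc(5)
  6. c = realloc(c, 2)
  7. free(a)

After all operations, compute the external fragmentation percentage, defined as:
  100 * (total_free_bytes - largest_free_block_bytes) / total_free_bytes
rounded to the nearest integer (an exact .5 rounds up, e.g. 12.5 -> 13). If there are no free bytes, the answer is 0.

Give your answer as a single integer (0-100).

Answer: 60

Derivation:
Op 1: a = malloc(4) -> a = 0; heap: [0-3 ALLOC][4-25 FREE]
Op 2: a = realloc(a, 4) -> a = 0; heap: [0-3 ALLOC][4-25 FREE]
Op 3: b = malloc(4) -> b = 4; heap: [0-3 ALLOC][4-7 ALLOC][8-25 FREE]
Op 4: a = realloc(a, 8) -> a = 8; heap: [0-3 FREE][4-7 ALLOC][8-15 ALLOC][16-25 FREE]
Op 5: c = malloc(5) -> c = 16; heap: [0-3 FREE][4-7 ALLOC][8-15 ALLOC][16-20 ALLOC][21-25 FREE]
Op 6: c = realloc(c, 2) -> c = 16; heap: [0-3 FREE][4-7 ALLOC][8-15 ALLOC][16-17 ALLOC][18-25 FREE]
Op 7: free(a) -> (freed a); heap: [0-3 FREE][4-7 ALLOC][8-15 FREE][16-17 ALLOC][18-25 FREE]
Free blocks: [4 8 8] total_free=20 largest=8 -> 100*(20-8)/20 = 1200/20 = 60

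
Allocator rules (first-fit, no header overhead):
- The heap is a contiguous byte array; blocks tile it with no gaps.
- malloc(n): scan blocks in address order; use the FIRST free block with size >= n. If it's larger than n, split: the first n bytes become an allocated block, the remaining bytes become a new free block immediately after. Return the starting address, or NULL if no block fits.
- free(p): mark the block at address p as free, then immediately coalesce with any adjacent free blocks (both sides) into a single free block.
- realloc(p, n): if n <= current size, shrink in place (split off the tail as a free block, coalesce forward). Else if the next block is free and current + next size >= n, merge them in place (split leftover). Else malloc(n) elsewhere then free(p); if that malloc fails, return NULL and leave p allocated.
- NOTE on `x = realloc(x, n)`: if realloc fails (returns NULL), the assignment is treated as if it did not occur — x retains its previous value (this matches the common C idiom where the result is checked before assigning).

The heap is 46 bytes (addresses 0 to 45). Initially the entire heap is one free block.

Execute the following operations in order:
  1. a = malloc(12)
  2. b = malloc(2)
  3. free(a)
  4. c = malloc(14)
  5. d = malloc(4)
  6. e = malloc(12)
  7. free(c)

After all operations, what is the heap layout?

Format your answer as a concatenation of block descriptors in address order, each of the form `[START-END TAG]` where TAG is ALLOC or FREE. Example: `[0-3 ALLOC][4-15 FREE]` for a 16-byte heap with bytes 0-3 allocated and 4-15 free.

Op 1: a = malloc(12) -> a = 0; heap: [0-11 ALLOC][12-45 FREE]
Op 2: b = malloc(2) -> b = 12; heap: [0-11 ALLOC][12-13 ALLOC][14-45 FREE]
Op 3: free(a) -> (freed a); heap: [0-11 FREE][12-13 ALLOC][14-45 FREE]
Op 4: c = malloc(14) -> c = 14; heap: [0-11 FREE][12-13 ALLOC][14-27 ALLOC][28-45 FREE]
Op 5: d = malloc(4) -> d = 0; heap: [0-3 ALLOC][4-11 FREE][12-13 ALLOC][14-27 ALLOC][28-45 FREE]
Op 6: e = malloc(12) -> e = 28; heap: [0-3 ALLOC][4-11 FREE][12-13 ALLOC][14-27 ALLOC][28-39 ALLOC][40-45 FREE]
Op 7: free(c) -> (freed c); heap: [0-3 ALLOC][4-11 FREE][12-13 ALLOC][14-27 FREE][28-39 ALLOC][40-45 FREE]

Answer: [0-3 ALLOC][4-11 FREE][12-13 ALLOC][14-27 FREE][28-39 ALLOC][40-45 FREE]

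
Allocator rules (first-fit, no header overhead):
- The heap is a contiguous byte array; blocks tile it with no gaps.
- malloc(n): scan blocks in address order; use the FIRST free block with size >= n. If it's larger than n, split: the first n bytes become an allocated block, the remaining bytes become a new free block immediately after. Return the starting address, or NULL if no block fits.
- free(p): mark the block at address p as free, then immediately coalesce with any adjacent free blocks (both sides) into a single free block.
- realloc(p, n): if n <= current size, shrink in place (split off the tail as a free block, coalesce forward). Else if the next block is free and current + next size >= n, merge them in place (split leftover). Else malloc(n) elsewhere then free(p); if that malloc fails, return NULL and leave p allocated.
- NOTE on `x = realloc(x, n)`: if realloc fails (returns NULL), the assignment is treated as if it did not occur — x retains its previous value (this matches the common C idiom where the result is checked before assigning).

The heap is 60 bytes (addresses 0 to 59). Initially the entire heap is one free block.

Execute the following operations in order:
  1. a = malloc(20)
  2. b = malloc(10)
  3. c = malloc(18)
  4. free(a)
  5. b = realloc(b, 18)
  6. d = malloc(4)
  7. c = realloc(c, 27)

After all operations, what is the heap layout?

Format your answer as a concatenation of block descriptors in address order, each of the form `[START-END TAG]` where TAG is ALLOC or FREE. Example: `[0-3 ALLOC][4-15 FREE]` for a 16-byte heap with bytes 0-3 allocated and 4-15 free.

Op 1: a = malloc(20) -> a = 0; heap: [0-19 ALLOC][20-59 FREE]
Op 2: b = malloc(10) -> b = 20; heap: [0-19 ALLOC][20-29 ALLOC][30-59 FREE]
Op 3: c = malloc(18) -> c = 30; heap: [0-19 ALLOC][20-29 ALLOC][30-47 ALLOC][48-59 FREE]
Op 4: free(a) -> (freed a); heap: [0-19 FREE][20-29 ALLOC][30-47 ALLOC][48-59 FREE]
Op 5: b = realloc(b, 18) -> b = 0; heap: [0-17 ALLOC][18-29 FREE][30-47 ALLOC][48-59 FREE]
Op 6: d = malloc(4) -> d = 18; heap: [0-17 ALLOC][18-21 ALLOC][22-29 FREE][30-47 ALLOC][48-59 FREE]
Op 7: c = realloc(c, 27) -> c = 30; heap: [0-17 ALLOC][18-21 ALLOC][22-29 FREE][30-56 ALLOC][57-59 FREE]

Answer: [0-17 ALLOC][18-21 ALLOC][22-29 FREE][30-56 ALLOC][57-59 FREE]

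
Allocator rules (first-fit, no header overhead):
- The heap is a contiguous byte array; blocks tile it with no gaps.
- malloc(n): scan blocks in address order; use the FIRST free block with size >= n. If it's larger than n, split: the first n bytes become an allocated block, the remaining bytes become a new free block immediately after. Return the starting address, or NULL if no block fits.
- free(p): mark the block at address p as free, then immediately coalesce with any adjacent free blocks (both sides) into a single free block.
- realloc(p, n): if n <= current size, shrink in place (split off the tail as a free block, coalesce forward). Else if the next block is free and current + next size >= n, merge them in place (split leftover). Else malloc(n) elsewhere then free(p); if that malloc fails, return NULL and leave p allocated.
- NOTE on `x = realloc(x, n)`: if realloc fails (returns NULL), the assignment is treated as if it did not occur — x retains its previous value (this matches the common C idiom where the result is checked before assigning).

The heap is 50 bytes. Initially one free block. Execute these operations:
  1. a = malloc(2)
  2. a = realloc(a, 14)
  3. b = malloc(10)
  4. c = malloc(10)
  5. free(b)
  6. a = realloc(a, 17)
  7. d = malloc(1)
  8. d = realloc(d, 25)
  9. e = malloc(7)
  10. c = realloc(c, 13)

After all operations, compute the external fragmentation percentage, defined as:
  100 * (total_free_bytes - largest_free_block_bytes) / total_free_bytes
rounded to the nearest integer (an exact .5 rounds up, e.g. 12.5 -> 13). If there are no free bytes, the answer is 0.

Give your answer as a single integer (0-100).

Answer: 40

Derivation:
Op 1: a = malloc(2) -> a = 0; heap: [0-1 ALLOC][2-49 FREE]
Op 2: a = realloc(a, 14) -> a = 0; heap: [0-13 ALLOC][14-49 FREE]
Op 3: b = malloc(10) -> b = 14; heap: [0-13 ALLOC][14-23 ALLOC][24-49 FREE]
Op 4: c = malloc(10) -> c = 24; heap: [0-13 ALLOC][14-23 ALLOC][24-33 ALLOC][34-49 FREE]
Op 5: free(b) -> (freed b); heap: [0-13 ALLOC][14-23 FREE][24-33 ALLOC][34-49 FREE]
Op 6: a = realloc(a, 17) -> a = 0; heap: [0-16 ALLOC][17-23 FREE][24-33 ALLOC][34-49 FREE]
Op 7: d = malloc(1) -> d = 17; heap: [0-16 ALLOC][17-17 ALLOC][18-23 FREE][24-33 ALLOC][34-49 FREE]
Op 8: d = realloc(d, 25) -> NULL (d unchanged); heap: [0-16 ALLOC][17-17 ALLOC][18-23 FREE][24-33 ALLOC][34-49 FREE]
Op 9: e = malloc(7) -> e = 34; heap: [0-16 ALLOC][17-17 ALLOC][18-23 FREE][24-33 ALLOC][34-40 ALLOC][41-49 FREE]
Op 10: c = realloc(c, 13) -> NULL (c unchanged); heap: [0-16 ALLOC][17-17 ALLOC][18-23 FREE][24-33 ALLOC][34-40 ALLOC][41-49 FREE]
Free blocks: [6 9] total_free=15 largest=9 -> 100*(15-9)/15 = 600/15 = 40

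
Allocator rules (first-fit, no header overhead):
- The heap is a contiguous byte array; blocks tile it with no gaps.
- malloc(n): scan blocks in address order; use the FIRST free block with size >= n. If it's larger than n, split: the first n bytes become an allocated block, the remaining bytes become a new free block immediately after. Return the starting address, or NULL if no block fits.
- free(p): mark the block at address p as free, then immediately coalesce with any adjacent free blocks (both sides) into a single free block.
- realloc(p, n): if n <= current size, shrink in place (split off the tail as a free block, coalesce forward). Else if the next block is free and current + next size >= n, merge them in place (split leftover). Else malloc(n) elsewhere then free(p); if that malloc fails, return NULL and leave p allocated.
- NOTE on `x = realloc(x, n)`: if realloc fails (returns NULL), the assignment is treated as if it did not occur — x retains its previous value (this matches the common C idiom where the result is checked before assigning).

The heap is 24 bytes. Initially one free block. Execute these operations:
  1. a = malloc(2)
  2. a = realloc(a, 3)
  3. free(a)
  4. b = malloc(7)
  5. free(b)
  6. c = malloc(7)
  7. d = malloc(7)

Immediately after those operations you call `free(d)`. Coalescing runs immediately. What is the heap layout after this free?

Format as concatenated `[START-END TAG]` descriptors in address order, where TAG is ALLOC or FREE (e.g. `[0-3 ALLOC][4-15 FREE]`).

Op 1: a = malloc(2) -> a = 0; heap: [0-1 ALLOC][2-23 FREE]
Op 2: a = realloc(a, 3) -> a = 0; heap: [0-2 ALLOC][3-23 FREE]
Op 3: free(a) -> (freed a); heap: [0-23 FREE]
Op 4: b = malloc(7) -> b = 0; heap: [0-6 ALLOC][7-23 FREE]
Op 5: free(b) -> (freed b); heap: [0-23 FREE]
Op 6: c = malloc(7) -> c = 0; heap: [0-6 ALLOC][7-23 FREE]
Op 7: d = malloc(7) -> d = 7; heap: [0-6 ALLOC][7-13 ALLOC][14-23 FREE]
free(d): d = 7 -> block [7-13 ALLOC]; mark free, coalesce with adjacent free neighbors -> [0-6 ALLOC][7-23 FREE]

Answer: [0-6 ALLOC][7-23 FREE]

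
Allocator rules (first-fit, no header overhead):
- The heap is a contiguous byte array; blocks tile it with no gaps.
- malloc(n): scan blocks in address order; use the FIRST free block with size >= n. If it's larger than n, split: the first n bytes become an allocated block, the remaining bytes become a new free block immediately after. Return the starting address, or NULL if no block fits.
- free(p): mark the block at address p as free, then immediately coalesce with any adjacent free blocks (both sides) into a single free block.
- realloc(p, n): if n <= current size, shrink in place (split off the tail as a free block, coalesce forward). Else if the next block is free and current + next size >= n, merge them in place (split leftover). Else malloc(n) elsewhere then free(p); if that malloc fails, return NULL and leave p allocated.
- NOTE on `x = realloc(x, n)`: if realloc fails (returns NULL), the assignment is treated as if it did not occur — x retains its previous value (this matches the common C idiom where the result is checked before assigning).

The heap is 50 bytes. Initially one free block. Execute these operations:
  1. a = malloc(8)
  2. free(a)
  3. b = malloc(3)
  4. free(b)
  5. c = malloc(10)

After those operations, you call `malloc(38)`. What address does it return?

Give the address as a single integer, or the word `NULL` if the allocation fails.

Answer: 10

Derivation:
Op 1: a = malloc(8) -> a = 0; heap: [0-7 ALLOC][8-49 FREE]
Op 2: free(a) -> (freed a); heap: [0-49 FREE]
Op 3: b = malloc(3) -> b = 0; heap: [0-2 ALLOC][3-49 FREE]
Op 4: free(b) -> (freed b); heap: [0-49 FREE]
Op 5: c = malloc(10) -> c = 0; heap: [0-9 ALLOC][10-49 FREE]
malloc(38): first-fit scan over [0-9 ALLOC][10-49 FREE] -> 10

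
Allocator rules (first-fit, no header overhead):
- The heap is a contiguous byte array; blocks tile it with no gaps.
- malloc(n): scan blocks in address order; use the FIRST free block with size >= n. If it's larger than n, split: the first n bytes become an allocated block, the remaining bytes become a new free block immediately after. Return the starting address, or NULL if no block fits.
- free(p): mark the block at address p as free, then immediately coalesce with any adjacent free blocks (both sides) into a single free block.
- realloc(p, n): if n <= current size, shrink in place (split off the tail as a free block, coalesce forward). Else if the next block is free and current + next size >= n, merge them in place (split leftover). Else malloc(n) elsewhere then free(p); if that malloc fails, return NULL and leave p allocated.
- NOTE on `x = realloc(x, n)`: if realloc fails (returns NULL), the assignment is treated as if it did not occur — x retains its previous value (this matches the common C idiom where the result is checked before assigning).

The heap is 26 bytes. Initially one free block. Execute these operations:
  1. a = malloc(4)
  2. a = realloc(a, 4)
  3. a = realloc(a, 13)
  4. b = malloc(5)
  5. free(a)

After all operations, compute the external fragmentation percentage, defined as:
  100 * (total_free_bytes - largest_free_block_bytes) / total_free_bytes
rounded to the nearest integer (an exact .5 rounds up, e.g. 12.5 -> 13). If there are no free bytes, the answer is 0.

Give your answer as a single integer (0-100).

Op 1: a = malloc(4) -> a = 0; heap: [0-3 ALLOC][4-25 FREE]
Op 2: a = realloc(a, 4) -> a = 0; heap: [0-3 ALLOC][4-25 FREE]
Op 3: a = realloc(a, 13) -> a = 0; heap: [0-12 ALLOC][13-25 FREE]
Op 4: b = malloc(5) -> b = 13; heap: [0-12 ALLOC][13-17 ALLOC][18-25 FREE]
Op 5: free(a) -> (freed a); heap: [0-12 FREE][13-17 ALLOC][18-25 FREE]
Free blocks: [13 8] total_free=21 largest=13 -> 100*(21-13)/21 = 800/21 ≈ 38.095 -> rounds to 38

Answer: 38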